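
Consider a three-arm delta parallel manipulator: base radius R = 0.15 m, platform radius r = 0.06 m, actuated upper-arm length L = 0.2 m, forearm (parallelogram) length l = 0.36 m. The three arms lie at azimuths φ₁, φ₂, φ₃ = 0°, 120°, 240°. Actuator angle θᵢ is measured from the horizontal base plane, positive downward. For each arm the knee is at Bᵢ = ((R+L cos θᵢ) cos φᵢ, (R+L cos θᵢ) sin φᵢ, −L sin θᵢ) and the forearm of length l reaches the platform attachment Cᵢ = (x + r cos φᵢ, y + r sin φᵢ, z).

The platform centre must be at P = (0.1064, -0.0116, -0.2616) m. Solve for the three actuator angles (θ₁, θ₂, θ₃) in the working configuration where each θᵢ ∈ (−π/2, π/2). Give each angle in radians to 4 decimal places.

θ₁ = -0.2620, θ₂ = 0.6106, θ₃ = 0.5233

arm 1 (φ=0.0°): x'=0.1064, y'=-0.0116
  e−x'=-0.0164;  (l²−L²−(e−x')²−y'²−z²)/2L = 0.0519
  θ1 = atan2(B,A) + arccos(C/0.2621) = -0.2620
φ2=120.0° → target in arm frame (-0.0632, -0.0863)
  A cos θ + B sin θ = C:  0.1532·cos θ + -0.2616·sin θ = -0.0244
  γ=atan2(-0.2616,0.1532)=-1.0409;  ψ=arccos(-0.0806)=1.6515;  θ2=γ+ψ≈0.6106
arm 3 (φ=240.0°): x'=-0.0432, y'=0.0979
  A=0.1332, B=-0.2616, C=(l²−L²−A²−y'²−z²)/(2L)=-0.0154
  θ3 = atan2(B,A) + arccos(C/0.2935) = 0.5233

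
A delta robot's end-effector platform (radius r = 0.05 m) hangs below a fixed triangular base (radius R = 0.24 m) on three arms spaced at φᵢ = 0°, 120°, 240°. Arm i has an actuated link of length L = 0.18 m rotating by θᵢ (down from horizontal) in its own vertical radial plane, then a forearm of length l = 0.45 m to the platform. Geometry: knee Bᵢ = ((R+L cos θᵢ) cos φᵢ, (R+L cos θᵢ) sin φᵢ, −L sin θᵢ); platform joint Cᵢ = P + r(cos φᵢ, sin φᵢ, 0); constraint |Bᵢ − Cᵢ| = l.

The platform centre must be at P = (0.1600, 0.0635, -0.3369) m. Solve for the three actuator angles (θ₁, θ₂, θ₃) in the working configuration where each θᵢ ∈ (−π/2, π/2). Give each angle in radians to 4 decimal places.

arm 1 (φ=0.0°): x'=0.1600, y'=0.0635
  e−x'=0.0300;  (l²−L²−(e−x')²−y'²−z²)/2L = 0.1435
  θ1 = atan2(B,A) + arccos(C/0.3382) = -0.3494
rotate P by −φ2: (-0.0250, -0.1703, -0.3369)
  A=0.2150, B=-0.3369, C=(l²−L²−A²−y'²−z²)/(2L)=-0.0518
  θ2 = atan2(B,A) + arccos(C/0.3997) = 0.6979
arm 3 (φ=240.0°): x'=-0.1350, y'=0.1068
  A cos θ + B sin θ = C:  0.3250·cos θ + -0.3369·sin θ = -0.1679
  √(A²+B²)=0.4681;  θ3 = -0.8034+1.9376 ≈ 1.1342

θ₁ = -0.3494, θ₂ = 0.6979, θ₃ = 1.1342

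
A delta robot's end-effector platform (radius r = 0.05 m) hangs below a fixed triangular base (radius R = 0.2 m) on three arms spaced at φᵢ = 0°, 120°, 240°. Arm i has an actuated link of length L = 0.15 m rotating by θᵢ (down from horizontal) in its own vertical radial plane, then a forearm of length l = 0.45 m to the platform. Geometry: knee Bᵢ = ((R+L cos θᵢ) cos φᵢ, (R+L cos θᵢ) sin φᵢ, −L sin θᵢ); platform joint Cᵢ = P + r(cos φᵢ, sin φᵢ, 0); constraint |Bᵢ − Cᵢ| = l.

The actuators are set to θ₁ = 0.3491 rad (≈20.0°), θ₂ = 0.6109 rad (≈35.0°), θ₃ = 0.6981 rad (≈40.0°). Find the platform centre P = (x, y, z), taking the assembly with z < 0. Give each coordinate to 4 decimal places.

arm 1 at φ=0.0°: ρ1 = 0.2910;  S1 = (0.2910, 0.0000, -0.0513)
φ2=120.0°: virtual centre (-0.1364, 0.2363, -0.0860), radius l
S3 = (0.2649·cos240.0°, 0.2649·sin240.0°, -0.0964) = (-0.1325, -0.2294, -0.0964)
subtract pairs → two planes through P
linear system: -0.8548x+0.4726y = -0.0054−-0.0695z; -0.8468x+-0.4588y = -0.0078−-0.0902z
Cramer: x(z) = 0.0078-0.0940z;  y(z) = 0.0026-0.0231z
sphere 1 gives Az²+Bz+C=0 with A=1.0094, B=0.1557, C=-0.1197;  B²−4AC=0.5075;  roots -0.4300, 0.2757;  negative root z = -0.4300
x = 0.0482, y = 0.0126

(0.0482, 0.0126, -0.4300)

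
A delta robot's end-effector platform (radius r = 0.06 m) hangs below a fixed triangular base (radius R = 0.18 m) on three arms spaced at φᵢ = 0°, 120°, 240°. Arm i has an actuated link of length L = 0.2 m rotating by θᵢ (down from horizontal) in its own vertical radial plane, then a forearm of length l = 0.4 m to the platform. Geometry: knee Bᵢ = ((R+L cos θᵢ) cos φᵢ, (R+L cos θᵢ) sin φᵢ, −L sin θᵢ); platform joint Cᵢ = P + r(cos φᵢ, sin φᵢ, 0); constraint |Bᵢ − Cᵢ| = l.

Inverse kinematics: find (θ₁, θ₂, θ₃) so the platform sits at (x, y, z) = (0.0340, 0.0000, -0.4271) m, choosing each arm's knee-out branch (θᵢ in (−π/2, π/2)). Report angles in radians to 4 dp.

arm 1 (φ=0.0°): x'=0.0340, y'=0.0000
  A cos θ + B sin θ = C:  0.0860·cos θ + -0.4271·sin θ = -0.1745
  √(A²+B²)=0.4357;  θ1 = -1.3721+1.9830 ≈ 0.6109
rotate P by −φ2: (-0.0170, -0.0294, -0.4271)
  A=0.1370, B=-0.4271, C=(l²−L²−A²−y'²−z²)/(2L)=-0.2051
  γ=atan2(-0.4271,0.1370)=-1.2604;  ψ=arccos(-0.4573)=2.0458;  θ2=γ+ψ≈0.7854
rotate P by −φ3: (-0.0170, 0.0294, -0.4271)
  A=0.1370, B=-0.4271, C=(l²−L²−A²−y'²−z²)/(2L)=-0.2051
  γ=atan2(-0.4271,0.1370)=-1.2604;  ψ=arccos(-0.4573)=2.0458;  θ3=γ+ψ≈0.7854

θ₁ = 0.6109, θ₂ = 0.7854, θ₃ = 0.7854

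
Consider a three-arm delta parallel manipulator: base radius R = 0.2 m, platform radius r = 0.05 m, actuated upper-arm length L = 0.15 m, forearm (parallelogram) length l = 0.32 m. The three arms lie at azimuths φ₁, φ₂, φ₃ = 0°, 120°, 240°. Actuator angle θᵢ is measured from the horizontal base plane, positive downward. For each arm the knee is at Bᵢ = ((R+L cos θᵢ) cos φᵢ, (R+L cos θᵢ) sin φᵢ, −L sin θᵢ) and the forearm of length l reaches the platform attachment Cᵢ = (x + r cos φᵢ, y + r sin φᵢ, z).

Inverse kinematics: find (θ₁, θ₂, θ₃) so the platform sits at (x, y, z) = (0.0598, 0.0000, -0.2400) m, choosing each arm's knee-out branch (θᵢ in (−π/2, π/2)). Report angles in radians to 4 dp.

θ₁ = 0.1743, θ₂ = 0.7854, θ₃ = 0.7854

φ1=0.0° → target in arm frame (0.0598, 0.0000)
  A=0.0902, B=-0.2400, C=(l²−L²−A²−y'²−z²)/(2L)=0.0472
  γ=atan2(-0.2400,0.0902)=-1.2113;  ψ=arccos(0.1841)=1.3856;  θ1=γ+ψ≈0.1743
φ2=120.0° → target in arm frame (-0.0299, -0.0518)
  e−x'=0.1799;  (l²−L²−(e−x')²−y'²−z²)/2L = -0.0425
  θ2 = atan2(B,A) + arccos(C/0.2999) = 0.7854
arm 3 (φ=240.0°): x'=-0.0299, y'=0.0518
  A cos θ + B sin θ = C:  0.1799·cos θ + -0.2400·sin θ = -0.0425
  γ=atan2(-0.2400,0.1799)=-0.9276;  ψ=arccos(-0.1417)=1.7129;  θ3=γ+ψ≈0.7854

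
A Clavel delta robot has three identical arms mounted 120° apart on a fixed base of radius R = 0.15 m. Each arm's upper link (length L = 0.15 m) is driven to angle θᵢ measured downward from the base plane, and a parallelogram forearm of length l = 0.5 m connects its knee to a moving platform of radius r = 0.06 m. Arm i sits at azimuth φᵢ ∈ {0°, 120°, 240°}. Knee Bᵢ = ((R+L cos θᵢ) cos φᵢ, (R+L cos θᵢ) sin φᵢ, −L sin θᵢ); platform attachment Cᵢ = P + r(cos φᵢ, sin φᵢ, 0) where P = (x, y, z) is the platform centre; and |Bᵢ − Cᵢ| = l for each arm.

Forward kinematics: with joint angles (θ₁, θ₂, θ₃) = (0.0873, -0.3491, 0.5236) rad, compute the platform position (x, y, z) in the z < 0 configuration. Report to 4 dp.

(0.0040, 0.1419, -0.4307)

centre 1 = (0.2394·cos0.0°, 0.2394·sin0.0°, -0.0131) = (0.2394, 0.0000, -0.0131)
arm 2 at φ=120.0°: (R−r)+L cos θ2 = 0.2310;  centre 2 = (-0.1155, 0.2000, 0.0513)
arm 3 at φ=240.0°: (R−r)+L cos θ3 = 0.2199;  centre 3 = (-0.1100, -0.1904, -0.0750)
subtract pairs → two planes through P
plane₁₂: -0.7098x+0.4000y+0.1288z = -0.0015
Cramer: x(z) = 0.0036-0.0009z;  y(z) = 0.0026-0.3235z
quadratic in z: (1.1047)z²+(0.0249)z+(-0.1942)=0, √Δ=0.9267 → z ∈ {-0.4307, 0.4082}; z = -0.4307 (taking z<0)
x = 0.0040, y = 0.1419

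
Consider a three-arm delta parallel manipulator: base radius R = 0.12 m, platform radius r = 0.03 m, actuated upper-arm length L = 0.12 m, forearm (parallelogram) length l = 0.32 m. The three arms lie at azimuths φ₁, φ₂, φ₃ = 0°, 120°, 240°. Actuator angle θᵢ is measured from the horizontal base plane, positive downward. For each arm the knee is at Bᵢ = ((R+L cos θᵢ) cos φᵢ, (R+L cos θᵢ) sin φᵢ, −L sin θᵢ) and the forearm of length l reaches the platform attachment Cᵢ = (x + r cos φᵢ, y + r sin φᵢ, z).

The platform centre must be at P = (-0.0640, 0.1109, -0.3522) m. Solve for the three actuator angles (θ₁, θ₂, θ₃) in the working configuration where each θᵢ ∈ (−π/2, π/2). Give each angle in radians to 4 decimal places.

θ₁ = 1.3086, θ₂ = 0.3491, θ₃ = 1.3088

arm 1 (φ=0.0°): x'=-0.0640, y'=0.1109
  e−x'=0.1540;  (l²−L²−(e−x')²−y'²−z²)/2L = -0.3002
  √(A²+B²)=0.3844;  θ1 = -1.1586+2.4672 ≈ 1.3086
arm 2 (φ=120.0°): x'=0.1280, y'=0.0000
  A cos θ + B sin θ = C:  -0.0380·cos θ + -0.3522·sin θ = -0.1562
  γ=atan2(-0.3522,-0.0380)=-1.6784;  ψ=arccos(-0.4410)=2.0275;  θ2=γ+ψ≈0.3491
arm 3 (φ=240.0°): x'=-0.0640, y'=-0.1109
  A=0.1540, B=-0.3522, C=(l²−L²−A²−y'²−z²)/(2L)=-0.3003
  γ=atan2(-0.3522,0.1540)=-1.1585;  ψ=arccos(-0.7811)=2.4673;  θ3=γ+ψ≈1.3088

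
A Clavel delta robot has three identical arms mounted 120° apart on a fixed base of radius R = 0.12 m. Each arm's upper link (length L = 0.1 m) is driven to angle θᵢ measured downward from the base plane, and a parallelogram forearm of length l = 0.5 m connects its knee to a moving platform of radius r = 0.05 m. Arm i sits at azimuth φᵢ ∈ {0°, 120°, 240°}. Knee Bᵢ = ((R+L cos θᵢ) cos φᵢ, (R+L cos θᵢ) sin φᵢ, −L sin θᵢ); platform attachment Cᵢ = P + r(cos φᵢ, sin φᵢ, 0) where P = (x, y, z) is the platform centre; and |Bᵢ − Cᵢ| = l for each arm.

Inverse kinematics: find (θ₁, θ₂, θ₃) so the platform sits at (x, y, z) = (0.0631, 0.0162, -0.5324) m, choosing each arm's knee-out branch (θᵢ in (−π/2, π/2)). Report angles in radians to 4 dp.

θ₁ = 0.4364, θ₂ = 0.6983, θ₃ = 0.7857

rotate P by −φ1: (0.0631, 0.0162, -0.5324)
  A=0.0069, B=-0.5324, C=(l²−L²−A²−y'²−z²)/(2L)=-0.2188
  γ=atan2(-0.5324,0.0069)=-1.5578;  ψ=arccos(-0.4109)=1.9943;  θ1=γ+ψ≈0.4364
φ2=120.0° → target in arm frame (-0.0175, -0.0627)
  A cos θ + B sin θ = C:  0.0875·cos θ + -0.5324·sin θ = -0.2752
  √(A²+B²)=0.5395;  θ2 = -1.4079+2.1061 ≈ 0.6983
rotate P by −φ3: (-0.0456, 0.0465, -0.5324)
  A cos θ + B sin θ = C:  0.1156·cos θ + -0.5324·sin θ = -0.2949
  √(A²+B²)=0.5448;  θ3 = -1.3570+2.1427 ≈ 0.7857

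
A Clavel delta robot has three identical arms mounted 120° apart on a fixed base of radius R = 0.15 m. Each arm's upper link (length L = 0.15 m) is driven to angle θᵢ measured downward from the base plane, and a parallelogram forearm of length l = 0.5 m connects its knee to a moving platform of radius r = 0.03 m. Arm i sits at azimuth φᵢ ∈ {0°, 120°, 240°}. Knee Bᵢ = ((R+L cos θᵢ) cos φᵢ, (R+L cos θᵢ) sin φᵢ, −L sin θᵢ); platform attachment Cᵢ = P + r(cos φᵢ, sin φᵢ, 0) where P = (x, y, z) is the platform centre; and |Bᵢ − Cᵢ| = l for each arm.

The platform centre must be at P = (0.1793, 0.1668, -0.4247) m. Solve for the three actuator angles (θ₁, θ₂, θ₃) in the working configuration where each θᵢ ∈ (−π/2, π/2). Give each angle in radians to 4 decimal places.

θ₁ = -0.2618, θ₂ = 0.2618, θ₃ = 1.2220

arm 1 (φ=0.0°): x'=0.1793, y'=0.1668
  A=-0.0593, B=-0.4247, C=(l²−L²−A²−y'²−z²)/(2L)=0.0526
  γ=atan2(-0.4247,-0.0593)=-1.7095;  ψ=arccos(0.1227)=1.4477;  θ1=γ+ψ≈-0.2618
rotate P by −φ2: (0.0548, -0.2387, -0.4247)
  e−x'=0.0652;  (l²−L²−(e−x')²−y'²−z²)/2L = -0.0470
  √(A²+B²)=0.4297;  θ2 = -1.4185+1.6803 ≈ 0.2618
rotate P by −φ3: (-0.2341, 0.0719, -0.4247)
  A=0.3541, B=-0.4247, C=(l²−L²−A²−y'²−z²)/(2L)=-0.2781
  θ3 = atan2(B,A) + arccos(C/0.5530) = 1.2220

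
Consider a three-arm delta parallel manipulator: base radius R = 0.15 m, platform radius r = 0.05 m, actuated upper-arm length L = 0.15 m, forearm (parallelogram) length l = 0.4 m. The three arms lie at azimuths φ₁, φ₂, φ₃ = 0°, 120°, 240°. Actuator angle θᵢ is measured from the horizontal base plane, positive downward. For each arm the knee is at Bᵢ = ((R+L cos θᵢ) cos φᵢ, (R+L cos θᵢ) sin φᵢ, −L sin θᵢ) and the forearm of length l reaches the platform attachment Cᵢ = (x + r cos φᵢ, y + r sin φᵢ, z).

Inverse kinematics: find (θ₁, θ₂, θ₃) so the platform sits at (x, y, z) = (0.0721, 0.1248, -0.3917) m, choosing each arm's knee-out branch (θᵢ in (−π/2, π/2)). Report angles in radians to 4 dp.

arm 1 (φ=0.0°): x'=0.0721, y'=0.1248
  A=0.0279, B=-0.3917, C=(l²−L²−A²−y'²−z²)/(2L)=-0.1076
  γ=atan2(-0.3917,0.0279)=-1.4997;  ψ=arccos(-0.2740)=1.8484;  θ1=γ+ψ≈0.3487
φ2=120.0° → target in arm frame (0.0720, -0.1248)
  e−x'=0.0280;  (l²−L²−(e−x')²−y'²−z²)/2L = -0.1077
  √(A²+B²)=0.3927;  θ2 = -1.4995+1.8485 ≈ 0.3490
arm 3 (φ=240.0°): x'=-0.1441, y'=0.0000
  e−x'=0.2441;  (l²−L²−(e−x')²−y'²−z²)/2L = -0.2518
  θ3 = atan2(B,A) + arccos(C/0.4615) = 1.1343

θ₁ = 0.3487, θ₂ = 0.3490, θ₃ = 1.1343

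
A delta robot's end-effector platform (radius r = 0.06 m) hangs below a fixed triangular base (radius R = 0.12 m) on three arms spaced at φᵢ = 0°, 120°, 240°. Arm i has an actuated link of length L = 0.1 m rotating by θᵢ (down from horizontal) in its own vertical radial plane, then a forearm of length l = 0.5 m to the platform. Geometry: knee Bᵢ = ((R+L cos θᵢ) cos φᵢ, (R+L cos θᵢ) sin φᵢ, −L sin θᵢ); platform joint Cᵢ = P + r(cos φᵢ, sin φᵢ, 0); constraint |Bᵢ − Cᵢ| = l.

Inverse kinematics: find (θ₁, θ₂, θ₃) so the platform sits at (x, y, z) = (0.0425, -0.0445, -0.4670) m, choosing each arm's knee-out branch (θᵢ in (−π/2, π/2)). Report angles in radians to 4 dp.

φ1=0.0° → target in arm frame (0.0425, -0.0445)
  e−x'=0.0175;  (l²−L²−(e−x')²−y'²−z²)/2L = 0.0981
  √(A²+B²)=0.4673;  θ1 = -1.5333+1.3593 ≈ -0.1741
rotate P by −φ2: (-0.0598, -0.0146, -0.4670)
  A=0.1198, B=-0.4670, C=(l²−L²−A²−y'²−z²)/(2L)=0.0367
  γ=atan2(-0.4670,0.1198)=-1.3197;  ψ=arccos(0.0762)=1.4945;  θ2=γ+ψ≈0.1748
φ3=240.0° → target in arm frame (0.0173, 0.0591)
  A=0.0427, B=-0.4670, C=(l²−L²−A²−y'²−z²)/(2L)=0.0830
  √(A²+B²)=0.4689;  θ3 = -1.4796+1.3929 ≈ -0.0867

θ₁ = -0.1741, θ₂ = 0.1748, θ₃ = -0.0867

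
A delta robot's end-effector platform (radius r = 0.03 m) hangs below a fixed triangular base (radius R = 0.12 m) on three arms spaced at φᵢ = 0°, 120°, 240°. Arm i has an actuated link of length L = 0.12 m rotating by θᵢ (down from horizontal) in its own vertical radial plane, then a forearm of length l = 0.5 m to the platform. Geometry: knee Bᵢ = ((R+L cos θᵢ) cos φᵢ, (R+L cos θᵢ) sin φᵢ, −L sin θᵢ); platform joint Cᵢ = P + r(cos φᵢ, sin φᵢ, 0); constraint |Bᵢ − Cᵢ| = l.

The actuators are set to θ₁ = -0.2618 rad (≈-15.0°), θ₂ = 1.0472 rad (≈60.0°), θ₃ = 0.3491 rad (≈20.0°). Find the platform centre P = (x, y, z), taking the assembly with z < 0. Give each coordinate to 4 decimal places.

(0.1780, -0.1240, -0.4525)

arm 1 at φ=0.0°: e+L cos θ1 = 0.2059;  centre 1 = (0.2059, 0.0000, 0.0311)
arm 2 at φ=120.0°: e+L cos θ2 = 0.1500;  centre 2 = (-0.0750, 0.1299, -0.1039)
arm 3 at φ=240.0°: e+L cos θ3 = 0.2028;  centre 3 = (-0.1014, -0.1756, -0.0410)
eliminate P² terms by subtracting sphere 1 from 2 and 3
plane₁₂: -0.5618x+0.2598y+-0.2700z = -0.0101
det = 0.3570;  x = 0.0103+-0.3705z,  y = -0.0164+0.2378z
sphere 1 gives Az²+Bz+C=0 with A=1.1939, B=0.0750, C=-0.2105;  B²−4AC=1.0109;  roots -0.4525, 0.3897;  negative root z = -0.4525
x = 0.1780, y = -0.1240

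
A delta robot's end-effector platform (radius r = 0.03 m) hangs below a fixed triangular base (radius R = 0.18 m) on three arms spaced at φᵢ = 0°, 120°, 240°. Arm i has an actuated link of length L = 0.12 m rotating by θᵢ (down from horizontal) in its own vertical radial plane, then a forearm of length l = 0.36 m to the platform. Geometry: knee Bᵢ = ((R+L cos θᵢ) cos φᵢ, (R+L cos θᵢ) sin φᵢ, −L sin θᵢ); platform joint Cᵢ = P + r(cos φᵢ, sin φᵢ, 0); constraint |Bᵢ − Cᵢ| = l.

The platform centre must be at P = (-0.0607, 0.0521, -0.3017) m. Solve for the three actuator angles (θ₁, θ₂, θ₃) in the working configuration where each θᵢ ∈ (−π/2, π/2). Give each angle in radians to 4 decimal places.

θ₁ = 0.8723, θ₂ = -0.0004, θ₃ = 0.6110

rotate P by −φ1: (-0.0607, 0.0521, -0.3017)
  A cos θ + B sin θ = C:  0.2107·cos θ + -0.3017·sin θ = -0.0955
  √(A²+B²)=0.3680;  θ1 = -0.9612+1.8335 ≈ 0.8723
φ2=120.0° → target in arm frame (0.0755, 0.0265)
  A cos θ + B sin θ = C:  0.0745·cos θ + -0.3017·sin θ = 0.0747
  γ=atan2(-0.3017,0.0745)=-1.3286;  ψ=arccos(0.2403)=1.3282;  θ2=γ+ψ≈-0.0004
arm 3 (φ=240.0°): x'=-0.0148, y'=-0.0786
  A=0.1648, B=-0.3017, C=(l²−L²−A²−y'²−z²)/(2L)=-0.0381
  θ3 = atan2(B,A) + arccos(C/0.3438) = 0.6110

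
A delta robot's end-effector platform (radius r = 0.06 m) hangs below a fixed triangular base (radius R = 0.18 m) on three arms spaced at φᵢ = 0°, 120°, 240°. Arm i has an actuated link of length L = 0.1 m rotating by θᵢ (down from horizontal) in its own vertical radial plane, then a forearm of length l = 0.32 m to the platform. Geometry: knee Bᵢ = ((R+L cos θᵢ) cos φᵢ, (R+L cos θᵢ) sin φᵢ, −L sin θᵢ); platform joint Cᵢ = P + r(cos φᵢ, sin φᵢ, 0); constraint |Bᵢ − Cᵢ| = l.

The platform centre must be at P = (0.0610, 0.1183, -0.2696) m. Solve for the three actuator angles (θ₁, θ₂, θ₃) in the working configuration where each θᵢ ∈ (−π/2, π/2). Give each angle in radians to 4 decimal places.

arm 1 (φ=0.0°): x'=0.0610, y'=0.1183
  A cos θ + B sin θ = C:  0.0590·cos θ + -0.2696·sin θ = 0.0112
  γ=atan2(-0.2696,0.0590)=-1.3554;  ψ=arccos(0.0406)=1.5302;  θ1=γ+ψ≈0.1749
rotate P by −φ2: (0.0720, -0.1120, -0.2696)
  A=0.0480, B=-0.2696, C=(l²−L²−A²−y'²−z²)/(2L)=0.0243
  θ2 = atan2(B,A) + arccos(C/0.2738) = 0.0874
φ3=240.0° → target in arm frame (-0.1330, -0.0063)
  A=0.2530, B=-0.2696, C=(l²−L²−A²−y'²−z²)/(2L)=-0.2215
  θ3 = atan2(B,A) + arccos(C/0.3697) = 1.3961

θ₁ = 0.1749, θ₂ = 0.0874, θ₃ = 1.3961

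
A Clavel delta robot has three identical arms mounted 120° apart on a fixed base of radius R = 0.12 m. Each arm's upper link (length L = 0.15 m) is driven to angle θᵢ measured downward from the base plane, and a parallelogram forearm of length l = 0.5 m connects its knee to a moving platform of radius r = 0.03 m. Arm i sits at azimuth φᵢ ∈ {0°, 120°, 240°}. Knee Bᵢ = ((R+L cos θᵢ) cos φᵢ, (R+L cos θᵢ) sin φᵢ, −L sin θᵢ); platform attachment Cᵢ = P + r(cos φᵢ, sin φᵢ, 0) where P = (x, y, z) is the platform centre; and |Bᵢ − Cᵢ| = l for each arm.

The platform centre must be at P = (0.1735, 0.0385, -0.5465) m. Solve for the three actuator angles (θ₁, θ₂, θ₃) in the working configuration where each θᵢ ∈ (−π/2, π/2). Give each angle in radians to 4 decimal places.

θ₁ = 0.3491, θ₂ = 1.0471, θ₃ = 1.2214

rotate P by −φ1: (0.1735, 0.0385, -0.5465)
  A=-0.0835, B=-0.5465, C=(l²−L²−A²−y'²−z²)/(2L)=-0.2654
  θ1 = atan2(B,A) + arccos(C/0.5528) = 0.3491
φ2=120.0° → target in arm frame (-0.0534, -0.1695)
  A cos θ + B sin θ = C:  0.1434·cos θ + -0.5465·sin θ = -0.4015
  γ=atan2(-0.5465,0.1434)=-1.3142;  ψ=arccos(-0.7107)=2.3613;  θ2=γ+ψ≈1.0471
arm 3 (φ=240.0°): x'=-0.1201, y'=0.1310
  e−x'=0.2101;  (l²−L²−(e−x')²−y'²−z²)/2L = -0.4415
  γ=atan2(-0.5465,0.2101)=-1.2038;  ψ=arccos(-0.7541)=2.4251;  θ3=γ+ψ≈1.2214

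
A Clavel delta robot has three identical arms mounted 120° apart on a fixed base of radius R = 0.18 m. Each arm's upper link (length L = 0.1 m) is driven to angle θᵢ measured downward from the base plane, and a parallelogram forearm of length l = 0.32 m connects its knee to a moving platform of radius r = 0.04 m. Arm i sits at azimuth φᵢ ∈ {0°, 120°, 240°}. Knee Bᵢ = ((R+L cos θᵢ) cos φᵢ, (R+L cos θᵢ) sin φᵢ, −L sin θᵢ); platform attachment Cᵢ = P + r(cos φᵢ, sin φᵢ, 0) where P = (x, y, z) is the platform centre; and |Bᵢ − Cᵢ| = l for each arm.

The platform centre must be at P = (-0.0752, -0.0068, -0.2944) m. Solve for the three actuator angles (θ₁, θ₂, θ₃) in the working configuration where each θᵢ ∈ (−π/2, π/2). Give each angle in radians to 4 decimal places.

rotate P by −φ1: (-0.0752, -0.0068, -0.2944)
  e−x'=0.2152;  (l²−L²−(e−x')²−y'²−z²)/2L = -0.2031
  γ=atan2(-0.2944,0.2152)=-0.9396;  ψ=arccos(-0.5571)=2.1616;  θ1=γ+ψ≈1.2221
rotate P by −φ2: (0.0317, 0.0685, -0.2944)
  e−x'=0.1083;  (l²−L²−(e−x')²−y'²−z²)/2L = -0.0535
  θ2 = atan2(B,A) + arccos(C/0.3137) = 0.5238
rotate P by −φ3: (0.0435, -0.0617, -0.2944)
  A=0.0965, B=-0.2944, C=(l²−L²−A²−y'²−z²)/(2L)=-0.0370
  θ3 = atan2(B,A) + arccos(C/0.3098) = 0.4364

θ₁ = 1.2221, θ₂ = 0.5238, θ₃ = 0.4364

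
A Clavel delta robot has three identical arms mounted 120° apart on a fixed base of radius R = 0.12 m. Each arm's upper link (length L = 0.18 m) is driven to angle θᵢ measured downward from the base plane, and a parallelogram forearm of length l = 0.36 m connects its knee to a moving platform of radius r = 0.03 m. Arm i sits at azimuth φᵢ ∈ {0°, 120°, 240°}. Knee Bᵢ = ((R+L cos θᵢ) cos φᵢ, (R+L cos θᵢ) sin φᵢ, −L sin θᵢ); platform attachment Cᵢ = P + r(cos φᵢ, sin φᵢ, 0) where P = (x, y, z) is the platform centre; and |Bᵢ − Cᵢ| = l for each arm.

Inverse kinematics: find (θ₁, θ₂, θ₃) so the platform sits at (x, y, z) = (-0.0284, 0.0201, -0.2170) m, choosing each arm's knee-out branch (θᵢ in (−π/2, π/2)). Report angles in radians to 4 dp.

φ1=0.0° → target in arm frame (-0.0284, 0.0201)
  e−x'=0.1184;  (l²−L²−(e−x')²−y'²−z²)/2L = 0.0991
  √(A²+B²)=0.2472;  θ1 = -1.0713+1.1582 ≈ 0.0868
φ2=120.0° → target in arm frame (0.0316, 0.0145)
  A cos θ + B sin θ = C:  0.0584·cos θ + -0.2170·sin θ = 0.1291
  √(A²+B²)=0.2247;  θ2 = -1.3079+0.9586 ≈ -0.3493
arm 3 (φ=240.0°): x'=-0.0032, y'=-0.0346
  A cos θ + B sin θ = C:  0.0932·cos θ + -0.2170·sin θ = 0.1117
  θ3 = atan2(B,A) + arccos(C/0.2362) = -0.0871

θ₁ = 0.0868, θ₂ = -0.3493, θ₃ = -0.0871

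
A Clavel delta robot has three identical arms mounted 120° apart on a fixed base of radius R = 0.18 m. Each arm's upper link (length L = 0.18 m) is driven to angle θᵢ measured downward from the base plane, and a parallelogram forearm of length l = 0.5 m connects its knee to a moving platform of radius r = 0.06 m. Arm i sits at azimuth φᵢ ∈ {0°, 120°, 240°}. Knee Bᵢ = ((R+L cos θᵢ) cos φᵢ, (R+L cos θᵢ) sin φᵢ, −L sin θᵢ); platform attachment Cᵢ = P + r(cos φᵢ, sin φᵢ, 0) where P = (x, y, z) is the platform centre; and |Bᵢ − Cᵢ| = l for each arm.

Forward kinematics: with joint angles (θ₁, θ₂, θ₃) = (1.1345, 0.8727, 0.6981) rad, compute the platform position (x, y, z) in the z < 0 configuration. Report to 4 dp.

φ1=0.0°: virtual centre (0.1961, 0.0000, -0.1631), radius l
φ2=120.0°: virtual centre (-0.1178, 0.2041, -0.1379), radius l
centre 3 = (0.2579·cos240.0°, 0.2579·sin240.0°, -0.1157) = (-0.1289, -0.2233, -0.1157)
subtract pairs → two planes through P
plane₁₂: -0.6278x+0.4082y+0.0505z = 0.0095
det = 0.5458;  x = -0.0189+0.1123z,  y = -0.0057+0.0490z
quadratic in z: (1.0150)z²+(0.2774)z+(-0.1772)=0, √Δ=0.8923 → z ∈ {-0.5762, 0.3029}; z = -0.5762 (taking z<0)
x = -0.0836, y = -0.0340

(-0.0836, -0.0340, -0.5762)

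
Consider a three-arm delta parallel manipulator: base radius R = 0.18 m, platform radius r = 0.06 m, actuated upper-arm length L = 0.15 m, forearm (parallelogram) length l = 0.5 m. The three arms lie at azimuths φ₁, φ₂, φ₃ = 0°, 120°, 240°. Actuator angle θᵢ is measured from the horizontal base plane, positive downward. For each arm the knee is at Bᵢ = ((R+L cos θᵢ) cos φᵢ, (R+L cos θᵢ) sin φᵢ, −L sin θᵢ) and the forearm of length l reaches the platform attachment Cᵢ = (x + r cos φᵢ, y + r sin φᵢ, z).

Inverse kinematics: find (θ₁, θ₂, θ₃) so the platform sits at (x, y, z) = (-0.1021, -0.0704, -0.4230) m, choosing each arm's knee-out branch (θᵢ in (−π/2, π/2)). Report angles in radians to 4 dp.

arm 1 (φ=0.0°): x'=-0.1021, y'=-0.0704
  A cos θ + B sin θ = C:  0.2221·cos θ + -0.4230·sin θ = -0.0190
  γ=atan2(-0.4230,0.2221)=-1.0873;  ψ=arccos(-0.0399)=1.6107;  θ1=γ+ψ≈0.5234
arm 2 (φ=120.0°): x'=-0.0099, y'=0.1236
  e−x'=0.1299;  (l²−L²−(e−x')²−y'²−z²)/2L = 0.0547
  γ=atan2(-0.4230,0.1299)=-1.2728;  ψ=arccos(0.1236)=1.4469;  θ2=γ+ψ≈0.1741
arm 3 (φ=240.0°): x'=0.1120, y'=-0.0532
  e−x'=0.0080;  (l²−L²−(e−x')²−y'²−z²)/2L = 0.1522
  γ=atan2(-0.4230,0.0080)=-1.5519;  ψ=arccos(0.3599)=1.2027;  θ3=γ+ψ≈-0.3493

θ₁ = 0.5234, θ₂ = 0.1741, θ₃ = -0.3493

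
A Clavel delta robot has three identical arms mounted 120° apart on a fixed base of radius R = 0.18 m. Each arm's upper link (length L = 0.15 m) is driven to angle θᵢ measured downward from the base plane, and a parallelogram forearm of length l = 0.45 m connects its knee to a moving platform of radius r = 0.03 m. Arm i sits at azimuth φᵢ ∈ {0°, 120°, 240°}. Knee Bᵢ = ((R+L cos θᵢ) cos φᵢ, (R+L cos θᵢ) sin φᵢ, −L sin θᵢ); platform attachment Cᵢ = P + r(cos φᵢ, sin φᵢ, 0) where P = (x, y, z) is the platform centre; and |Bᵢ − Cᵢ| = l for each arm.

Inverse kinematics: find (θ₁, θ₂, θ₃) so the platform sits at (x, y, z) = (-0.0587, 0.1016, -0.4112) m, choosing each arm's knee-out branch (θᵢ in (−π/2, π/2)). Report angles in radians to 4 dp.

φ1=0.0° → target in arm frame (-0.0587, 0.1016)
  A cos θ + B sin θ = C:  0.2087·cos θ + -0.4112·sin θ = -0.1432
  θ1 = atan2(B,A) + arccos(C/0.4611) = 0.7855
rotate P by −φ2: (0.1173, 0.0000, -0.4112)
  A cos θ + B sin θ = C:  0.0327·cos θ + -0.4112·sin θ = 0.0328
  √(A²+B²)=0.4125;  θ2 = -1.4915+1.4911 ≈ -0.0004
φ3=240.0° → target in arm frame (-0.0586, -0.1016)
  A=0.2086, B=-0.4112, C=(l²−L²−A²−y'²−z²)/(2L)=-0.1432
  θ3 = atan2(B,A) + arccos(C/0.4611) = 0.7852

θ₁ = 0.7855, θ₂ = -0.0004, θ₃ = 0.7852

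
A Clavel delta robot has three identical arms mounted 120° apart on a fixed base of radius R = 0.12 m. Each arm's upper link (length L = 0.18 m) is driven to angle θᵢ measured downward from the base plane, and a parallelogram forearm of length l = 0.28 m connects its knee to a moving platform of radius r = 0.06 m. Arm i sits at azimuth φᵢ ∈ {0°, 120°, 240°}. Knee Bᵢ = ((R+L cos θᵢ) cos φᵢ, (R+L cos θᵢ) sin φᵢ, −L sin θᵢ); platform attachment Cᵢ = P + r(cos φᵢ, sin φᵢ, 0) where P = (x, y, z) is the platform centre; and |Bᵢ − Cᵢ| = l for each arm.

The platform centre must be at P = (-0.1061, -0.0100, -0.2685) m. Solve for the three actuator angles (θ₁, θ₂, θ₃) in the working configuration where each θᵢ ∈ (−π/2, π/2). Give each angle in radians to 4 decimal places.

θ₁ = 1.0469, θ₂ = 0.4359, θ₃ = 0.3491

φ1=0.0° → target in arm frame (-0.1061, -0.0100)
  A cos θ + B sin θ = C:  0.1661·cos θ + -0.2685·sin θ = -0.1494
  θ1 = atan2(B,A) + arccos(C/0.3157) = 1.0469
arm 2 (φ=120.0°): x'=0.0444, y'=0.0969
  e−x'=0.0156;  (l²−L²−(e−x')²−y'²−z²)/2L = -0.0992
  θ2 = atan2(B,A) + arccos(C/0.2690) = 0.4359
arm 3 (φ=240.0°): x'=0.0617, y'=-0.0869
  A cos θ + B sin θ = C:  -0.0017·cos θ + -0.2685·sin θ = -0.0935
  √(A²+B²)=0.2685;  θ3 = -1.5772+1.9263 ≈ 0.3491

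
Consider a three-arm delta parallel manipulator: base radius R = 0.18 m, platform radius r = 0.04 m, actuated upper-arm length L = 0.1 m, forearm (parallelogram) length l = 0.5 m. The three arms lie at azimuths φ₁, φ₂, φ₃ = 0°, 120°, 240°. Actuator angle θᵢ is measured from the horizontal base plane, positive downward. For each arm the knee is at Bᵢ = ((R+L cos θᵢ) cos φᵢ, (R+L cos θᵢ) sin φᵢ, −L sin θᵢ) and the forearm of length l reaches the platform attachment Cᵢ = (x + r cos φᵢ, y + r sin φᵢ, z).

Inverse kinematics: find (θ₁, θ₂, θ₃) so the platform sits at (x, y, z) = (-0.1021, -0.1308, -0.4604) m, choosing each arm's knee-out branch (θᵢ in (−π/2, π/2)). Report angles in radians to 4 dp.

θ₁ = 0.9603, θ₂ = 0.7855, θ₃ = -0.3489

arm 1 (φ=0.0°): x'=-0.1021, y'=-0.1308
  A cos θ + B sin θ = C:  0.2421·cos θ + -0.4604·sin θ = -0.2384
  γ=atan2(-0.4604,0.2421)=-1.0867;  ψ=arccos(-0.4584)=2.0470;  θ1=γ+ψ≈0.9603
rotate P by −φ2: (-0.0622, 0.1538, -0.4604)
  A cos θ + B sin θ = C:  0.2022·cos θ + -0.4604·sin θ = -0.1826
  √(A²+B²)=0.5029;  θ2 = -1.1569+1.9425 ≈ 0.7855
arm 3 (φ=240.0°): x'=0.1643, y'=-0.0230
  A=-0.0243, B=-0.4604, C=(l²−L²−A²−y'²−z²)/(2L)=0.1346
  θ3 = atan2(B,A) + arccos(C/0.4610) = -0.3489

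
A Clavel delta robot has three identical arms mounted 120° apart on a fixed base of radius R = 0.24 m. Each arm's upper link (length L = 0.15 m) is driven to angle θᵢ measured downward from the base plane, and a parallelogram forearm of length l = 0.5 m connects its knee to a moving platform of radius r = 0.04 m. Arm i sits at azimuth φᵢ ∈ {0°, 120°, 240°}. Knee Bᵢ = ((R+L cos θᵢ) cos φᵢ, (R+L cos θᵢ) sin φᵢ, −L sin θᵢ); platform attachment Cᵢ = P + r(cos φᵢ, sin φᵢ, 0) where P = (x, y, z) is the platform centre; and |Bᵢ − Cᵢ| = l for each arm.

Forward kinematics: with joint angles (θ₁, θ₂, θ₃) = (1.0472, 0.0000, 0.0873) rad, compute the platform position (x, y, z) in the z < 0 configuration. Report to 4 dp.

(-0.1437, 0.0088, -0.4030)

φ1=0.0°: virtual centre (0.2750, 0.0000, -0.1299), radius l
φ2=120.0°: virtual centre (-0.1750, 0.3031, 0.0000), radius l
centre 3 = (0.3494·cos240.0°, 0.3494·sin240.0°, -0.0131) = (-0.1747, -0.3026, -0.0131)
eliminate P² terms by subtracting sphere 1 from 2 and 3
plane₁₂: -0.9000x+0.6062y+0.2598z = 0.0300
det = 1.0900;  x = -0.0332+0.2742z,  y = 0.0002+-0.0215z
quadratic in z: (1.0757)z²+(0.0908)z+(-0.1381)=0, √Δ=0.7762 → z ∈ {-0.4030, 0.3186}; z = -0.4030 (taking z<0)
x = -0.1437, y = 0.0088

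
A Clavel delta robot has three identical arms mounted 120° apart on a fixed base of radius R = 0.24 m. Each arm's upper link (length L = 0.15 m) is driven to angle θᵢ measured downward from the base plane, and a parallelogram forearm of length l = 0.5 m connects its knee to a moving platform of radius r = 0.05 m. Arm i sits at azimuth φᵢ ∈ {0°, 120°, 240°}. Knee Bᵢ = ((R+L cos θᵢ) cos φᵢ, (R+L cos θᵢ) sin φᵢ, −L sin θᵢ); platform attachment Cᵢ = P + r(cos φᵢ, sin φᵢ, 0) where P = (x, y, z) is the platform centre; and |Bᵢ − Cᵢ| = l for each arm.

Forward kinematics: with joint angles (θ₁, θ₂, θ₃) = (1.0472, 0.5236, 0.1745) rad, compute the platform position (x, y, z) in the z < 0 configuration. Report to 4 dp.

centre 1 = (0.2650·cos0.0°, 0.2650·sin0.0°, -0.1299) = (0.2650, 0.0000, -0.1299)
centre 2 = (0.3199·cos120.0°, 0.3199·sin120.0°, -0.0750) = (-0.1600, 0.2770, -0.0750)
arm 3 at φ=240.0°: e+L cos θ3 = 0.3377;  centre 3 = (-0.1689, -0.2925, -0.0260)
|centre ₂|²−|centre ₁|² = 0.0209;  |centre ₃|²−|centre ₁|² = 0.0276
plane₁₂: -0.8499x+0.5541y+0.1098z = 0.0209
det = 0.9779;  x = -0.0281+0.1834z,  y = -0.0055+0.0831z
sphere 1 gives Az²+Bz+C=0 with A=1.0405, B=0.1514, C=-0.1472;  B²−4AC=0.6354;  roots -0.4558, 0.3103;  negative root z = -0.4558
x = -0.1117, y = -0.0434

(-0.1117, -0.0434, -0.4558)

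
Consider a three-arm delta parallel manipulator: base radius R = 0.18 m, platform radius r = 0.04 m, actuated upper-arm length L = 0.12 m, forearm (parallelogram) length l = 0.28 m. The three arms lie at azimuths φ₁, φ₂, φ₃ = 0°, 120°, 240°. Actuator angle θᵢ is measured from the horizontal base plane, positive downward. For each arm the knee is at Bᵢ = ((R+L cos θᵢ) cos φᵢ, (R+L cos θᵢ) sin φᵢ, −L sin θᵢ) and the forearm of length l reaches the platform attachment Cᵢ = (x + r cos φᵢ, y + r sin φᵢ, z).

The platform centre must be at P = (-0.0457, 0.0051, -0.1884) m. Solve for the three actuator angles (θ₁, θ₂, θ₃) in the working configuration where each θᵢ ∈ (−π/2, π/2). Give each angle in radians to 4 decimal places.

φ1=0.0° → target in arm frame (-0.0457, 0.0051)
  A=0.1857, B=-0.1884, C=(l²−L²−A²−y'²−z²)/(2L)=-0.0250
  γ=atan2(-0.1884,0.1857)=-0.7926;  ψ=arccos(-0.0946)=1.6655;  θ1=γ+ψ≈0.8729
φ2=120.0° → target in arm frame (0.0273, 0.0370)
  A=0.1127, B=-0.1884, C=(l²−L²−A²−y'²−z²)/(2L)=0.0601
  √(A²+B²)=0.2196;  θ2 = -1.0316+1.2935 ≈ 0.2619
φ3=240.0° → target in arm frame (0.0184, -0.0421)
  A=0.1216, B=-0.1884, C=(l²−L²−A²−y'²−z²)/(2L)=0.0498
  θ3 = atan2(B,A) + arccos(C/0.2242) = 0.3491

θ₁ = 0.8729, θ₂ = 0.2619, θ₃ = 0.3491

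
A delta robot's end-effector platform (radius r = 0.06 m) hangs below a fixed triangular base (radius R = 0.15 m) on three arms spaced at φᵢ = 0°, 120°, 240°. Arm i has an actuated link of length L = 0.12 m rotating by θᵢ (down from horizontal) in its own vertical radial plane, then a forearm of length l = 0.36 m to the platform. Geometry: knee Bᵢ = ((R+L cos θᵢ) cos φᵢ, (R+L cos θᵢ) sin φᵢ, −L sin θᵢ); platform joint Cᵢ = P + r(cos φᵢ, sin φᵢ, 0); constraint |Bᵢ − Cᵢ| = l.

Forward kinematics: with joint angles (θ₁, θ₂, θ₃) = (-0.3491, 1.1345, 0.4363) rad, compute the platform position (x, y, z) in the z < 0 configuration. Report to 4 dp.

φ1=0.0°: virtual centre (0.2028, 0.0000, 0.0410), radius l
φ2=120.0°: virtual centre (-0.0704, 0.1219, -0.1088), radius l
φ3=240.0°: virtual centre (-0.0994, -0.1721, -0.0507), radius l
eliminate P² terms by subtracting sphere 1 from 2 and 3
[-0.5462 0.2437 -0.2996]·P = -0.0112;  [-0.6043 -0.3443 -0.1835]·P = -0.0007
det = 0.3353;  x = 0.0120+-0.4410z,  y = -0.0190+0.2410z
quadratic in z: (1.2525)z²+(0.0770)z+(-0.0912)=0, √Δ=0.6802 → z ∈ {-0.3023, 0.2408}; z = -0.3023 (taking z<0)
x = 0.1453, y = -0.0918

(0.1453, -0.0918, -0.3023)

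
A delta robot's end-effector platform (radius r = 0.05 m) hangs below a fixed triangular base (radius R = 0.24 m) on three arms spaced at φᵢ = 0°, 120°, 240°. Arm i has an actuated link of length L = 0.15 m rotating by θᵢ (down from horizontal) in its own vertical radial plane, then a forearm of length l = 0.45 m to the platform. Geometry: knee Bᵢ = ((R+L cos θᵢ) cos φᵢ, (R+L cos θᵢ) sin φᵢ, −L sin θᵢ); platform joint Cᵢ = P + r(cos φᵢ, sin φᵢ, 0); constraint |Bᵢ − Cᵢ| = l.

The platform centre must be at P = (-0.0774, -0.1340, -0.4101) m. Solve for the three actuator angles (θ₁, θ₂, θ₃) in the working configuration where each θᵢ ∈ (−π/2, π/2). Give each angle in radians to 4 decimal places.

arm 1 (φ=0.0°): x'=-0.0774, y'=-0.1340
  A=0.2674, B=-0.4101, C=(l²−L²−A²−y'²−z²)/(2L)=-0.2588
  θ1 = atan2(B,A) + arccos(C/0.4896) = 1.1348
arm 2 (φ=120.0°): x'=-0.0773, y'=0.1340
  A=0.2673, B=-0.4101, C=(l²−L²−A²−y'²−z²)/(2L)=-0.2587
  γ=atan2(-0.4101,0.2673)=-0.9931;  ψ=arccos(-0.5285)=2.1277;  θ2=γ+ψ≈1.1346
φ3=240.0° → target in arm frame (0.1547, 0.0000)
  A=0.0353, B=-0.4101, C=(l²−L²−A²−y'²−z²)/(2L)=0.0353
  γ=atan2(-0.4101,0.0353)=-1.4850;  ψ=arccos(0.0856)=1.4851;  θ3=γ+ψ≈0.0000

θ₁ = 1.1348, θ₂ = 1.1346, θ₃ = 0.0000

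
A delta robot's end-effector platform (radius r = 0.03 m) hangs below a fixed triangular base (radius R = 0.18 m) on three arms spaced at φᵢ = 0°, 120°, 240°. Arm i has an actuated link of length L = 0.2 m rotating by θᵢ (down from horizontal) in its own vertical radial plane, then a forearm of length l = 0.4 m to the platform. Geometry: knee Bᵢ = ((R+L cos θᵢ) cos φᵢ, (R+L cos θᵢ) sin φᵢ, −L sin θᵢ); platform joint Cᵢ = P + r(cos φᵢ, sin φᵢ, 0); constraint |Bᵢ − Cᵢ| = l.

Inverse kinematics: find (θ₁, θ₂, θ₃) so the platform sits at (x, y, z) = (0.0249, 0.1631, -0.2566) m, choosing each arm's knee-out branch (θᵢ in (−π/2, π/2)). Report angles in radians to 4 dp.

rotate P by −φ1: (0.0249, 0.1631, -0.2566)
  A=0.1251, B=-0.2566, C=(l²−L²−A²−y'²−z²)/(2L)=0.0298
  γ=atan2(-0.2566,0.1251)=-1.1172;  ψ=arccos(0.1043)=1.4664;  θ1=γ+ψ≈0.3492
φ2=120.0° → target in arm frame (0.1288, -0.1031)
  e−x'=0.0212;  (l²−L²−(e−x')²−y'²−z²)/2L = 0.1077
  √(A²+B²)=0.2575;  θ2 = -1.4884+1.1393 ≈ -0.3491
arm 3 (φ=240.0°): x'=-0.1537, y'=-0.0600
  e−x'=0.3037;  (l²−L²−(e−x')²−y'²−z²)/2L = -0.1042
  γ=atan2(-0.2566,0.3037)=-0.7015;  ψ=arccos(-0.2620)=1.8359;  θ3=γ+ψ≈1.1344

θ₁ = 0.3492, θ₂ = -0.3491, θ₃ = 1.1344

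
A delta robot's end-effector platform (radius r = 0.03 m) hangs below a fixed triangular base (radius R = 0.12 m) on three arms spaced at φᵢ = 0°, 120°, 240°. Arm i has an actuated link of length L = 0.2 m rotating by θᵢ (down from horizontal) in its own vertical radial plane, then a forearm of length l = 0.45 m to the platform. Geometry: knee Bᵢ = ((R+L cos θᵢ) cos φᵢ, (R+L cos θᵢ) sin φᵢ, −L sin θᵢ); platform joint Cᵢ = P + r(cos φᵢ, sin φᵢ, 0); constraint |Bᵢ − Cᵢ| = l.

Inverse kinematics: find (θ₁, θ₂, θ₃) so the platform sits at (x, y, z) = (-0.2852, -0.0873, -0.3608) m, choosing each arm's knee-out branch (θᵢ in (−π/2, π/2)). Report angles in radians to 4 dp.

θ₁ = 1.3963, θ₂ = 0.4365, θ₃ = -0.1744

φ1=0.0° → target in arm frame (-0.2852, -0.0873)
  e−x'=0.3752;  (l²−L²−(e−x')²−y'²−z²)/2L = -0.2902
  θ1 = atan2(B,A) + arccos(C/0.5205) = 1.3963
φ2=120.0° → target in arm frame (0.0670, 0.2906)
  A=0.0230, B=-0.3608, C=(l²−L²−A²−y'²−z²)/(2L)=-0.1317
  √(A²+B²)=0.3615;  θ2 = -1.5071+1.9436 ≈ 0.4365
φ3=240.0° → target in arm frame (0.2182, -0.2033)
  A=-0.1282, B=-0.3608, C=(l²−L²−A²−y'²−z²)/(2L)=-0.0637
  θ3 = atan2(B,A) + arccos(C/0.3829) = -0.1744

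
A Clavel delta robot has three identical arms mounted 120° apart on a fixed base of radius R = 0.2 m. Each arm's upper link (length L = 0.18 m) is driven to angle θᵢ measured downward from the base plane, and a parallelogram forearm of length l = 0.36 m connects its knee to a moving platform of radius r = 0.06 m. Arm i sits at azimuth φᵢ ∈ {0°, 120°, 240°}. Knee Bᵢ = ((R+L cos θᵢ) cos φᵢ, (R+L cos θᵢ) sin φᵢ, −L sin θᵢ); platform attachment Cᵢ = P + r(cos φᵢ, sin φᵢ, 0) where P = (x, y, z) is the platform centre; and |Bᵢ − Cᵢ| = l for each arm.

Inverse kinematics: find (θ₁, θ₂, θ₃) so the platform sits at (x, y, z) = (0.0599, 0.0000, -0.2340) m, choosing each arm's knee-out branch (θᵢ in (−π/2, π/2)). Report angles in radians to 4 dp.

θ₁ = -0.0868, θ₂ = 0.5236, θ₃ = 0.5236

rotate P by −φ1: (0.0599, 0.0000, -0.2340)
  A cos θ + B sin θ = C:  0.0801·cos θ + -0.2340·sin θ = 0.1001
  θ1 = atan2(B,A) + arccos(C/0.2473) = -0.0868
φ2=120.0° → target in arm frame (-0.0299, -0.0519)
  e−x'=0.1699;  (l²−L²−(e−x')²−y'²−z²)/2L = 0.0302
  √(A²+B²)=0.2892;  θ2 = -0.9426+1.4662 ≈ 0.5236
rotate P by −φ3: (-0.0300, 0.0519, -0.2340)
  A cos θ + B sin θ = C:  0.1700·cos θ + -0.2340·sin θ = 0.0302
  θ3 = atan2(B,A) + arccos(C/0.2892) = 0.5236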